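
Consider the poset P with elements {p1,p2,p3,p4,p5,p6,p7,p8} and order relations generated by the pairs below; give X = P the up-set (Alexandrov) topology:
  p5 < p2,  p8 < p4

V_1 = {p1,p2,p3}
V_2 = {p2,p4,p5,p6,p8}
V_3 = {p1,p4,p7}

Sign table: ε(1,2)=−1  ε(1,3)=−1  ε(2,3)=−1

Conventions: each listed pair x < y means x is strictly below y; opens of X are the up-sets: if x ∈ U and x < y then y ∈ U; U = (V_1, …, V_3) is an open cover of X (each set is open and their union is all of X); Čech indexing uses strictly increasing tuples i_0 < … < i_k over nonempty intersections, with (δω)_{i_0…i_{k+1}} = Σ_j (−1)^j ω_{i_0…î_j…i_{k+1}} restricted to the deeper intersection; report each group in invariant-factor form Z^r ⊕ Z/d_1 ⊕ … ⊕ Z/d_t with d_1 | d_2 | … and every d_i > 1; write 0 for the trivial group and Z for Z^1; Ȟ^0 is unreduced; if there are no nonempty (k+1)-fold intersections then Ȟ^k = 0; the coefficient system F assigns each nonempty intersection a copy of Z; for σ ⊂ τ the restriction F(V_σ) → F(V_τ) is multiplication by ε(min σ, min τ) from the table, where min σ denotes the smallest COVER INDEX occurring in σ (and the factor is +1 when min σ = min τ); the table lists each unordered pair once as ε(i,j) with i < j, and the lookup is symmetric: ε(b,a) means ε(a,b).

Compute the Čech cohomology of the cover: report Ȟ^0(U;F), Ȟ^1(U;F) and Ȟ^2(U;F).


intersection data:
  V12={p2} V13={p1} V23={p4}
C dims 3,3; δ0: rk 3, SNF 1^2·2
Ȟ^0 = (3 − 3) − 0 = 0, so Ȟ^0 ≅ 0
Ȟ^1 = (3 − 0) − 3 = 0 plus torsion [2], so Ȟ^1 ≅ Z/2
Ȟ^2 = (0 − 0) − 0 = 0, so Ȟ^2 ≅ 0

Ȟ^0(U;F) ≅ 0, Ȟ^1(U;F) ≅ Z/2, Ȟ^2(U;F) ≅ 0


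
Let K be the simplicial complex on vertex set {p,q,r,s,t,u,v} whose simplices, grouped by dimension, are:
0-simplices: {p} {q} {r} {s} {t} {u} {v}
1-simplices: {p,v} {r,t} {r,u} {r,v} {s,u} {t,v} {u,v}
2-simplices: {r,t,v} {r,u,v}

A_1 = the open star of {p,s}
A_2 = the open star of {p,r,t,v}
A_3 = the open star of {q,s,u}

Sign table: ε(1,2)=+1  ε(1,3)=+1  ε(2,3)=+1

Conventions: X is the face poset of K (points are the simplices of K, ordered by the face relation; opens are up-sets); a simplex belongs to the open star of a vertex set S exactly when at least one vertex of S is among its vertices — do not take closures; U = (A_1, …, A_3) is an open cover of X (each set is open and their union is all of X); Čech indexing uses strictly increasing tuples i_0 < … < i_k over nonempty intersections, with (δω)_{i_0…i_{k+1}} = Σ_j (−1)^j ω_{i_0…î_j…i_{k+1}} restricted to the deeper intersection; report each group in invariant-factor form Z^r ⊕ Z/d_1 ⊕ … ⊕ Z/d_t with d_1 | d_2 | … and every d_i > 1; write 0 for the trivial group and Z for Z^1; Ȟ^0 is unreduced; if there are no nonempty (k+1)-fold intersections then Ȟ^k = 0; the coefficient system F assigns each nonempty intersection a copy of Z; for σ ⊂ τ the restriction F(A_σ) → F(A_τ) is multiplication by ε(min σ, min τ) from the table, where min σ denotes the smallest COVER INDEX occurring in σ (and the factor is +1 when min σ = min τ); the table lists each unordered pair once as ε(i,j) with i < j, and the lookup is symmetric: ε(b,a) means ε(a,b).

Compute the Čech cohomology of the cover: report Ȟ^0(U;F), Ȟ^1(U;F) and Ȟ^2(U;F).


Ȟ^0 = Z; Ȟ^1 = Z; Ȟ^2 = 0

cover nerve:
  A1={{p},{s},{p,v},{s,u}} A2={{p},{r},{t},{v},{p,v},{r,t},{r,u},{r,v},{t,v},{u,v},{r,t,v},{r,u,v}} A3={{q},{s},{u},{r,u},{s,u},{u,v},{r,u,v}}
  A12={{p},{p,v}} A13={{s},{s,u}} A23={{r,u},{u,v},{r,u,v}}
C dims 3,3; δ0: rk 2, SNF 1^2
Ȟ^0: (3−2)−0=1 ⇒ Z
Ȟ^1: (3−0)−2=1 ⇒ Z
Ȟ^2: (0−0)−0=0 ⇒ 0


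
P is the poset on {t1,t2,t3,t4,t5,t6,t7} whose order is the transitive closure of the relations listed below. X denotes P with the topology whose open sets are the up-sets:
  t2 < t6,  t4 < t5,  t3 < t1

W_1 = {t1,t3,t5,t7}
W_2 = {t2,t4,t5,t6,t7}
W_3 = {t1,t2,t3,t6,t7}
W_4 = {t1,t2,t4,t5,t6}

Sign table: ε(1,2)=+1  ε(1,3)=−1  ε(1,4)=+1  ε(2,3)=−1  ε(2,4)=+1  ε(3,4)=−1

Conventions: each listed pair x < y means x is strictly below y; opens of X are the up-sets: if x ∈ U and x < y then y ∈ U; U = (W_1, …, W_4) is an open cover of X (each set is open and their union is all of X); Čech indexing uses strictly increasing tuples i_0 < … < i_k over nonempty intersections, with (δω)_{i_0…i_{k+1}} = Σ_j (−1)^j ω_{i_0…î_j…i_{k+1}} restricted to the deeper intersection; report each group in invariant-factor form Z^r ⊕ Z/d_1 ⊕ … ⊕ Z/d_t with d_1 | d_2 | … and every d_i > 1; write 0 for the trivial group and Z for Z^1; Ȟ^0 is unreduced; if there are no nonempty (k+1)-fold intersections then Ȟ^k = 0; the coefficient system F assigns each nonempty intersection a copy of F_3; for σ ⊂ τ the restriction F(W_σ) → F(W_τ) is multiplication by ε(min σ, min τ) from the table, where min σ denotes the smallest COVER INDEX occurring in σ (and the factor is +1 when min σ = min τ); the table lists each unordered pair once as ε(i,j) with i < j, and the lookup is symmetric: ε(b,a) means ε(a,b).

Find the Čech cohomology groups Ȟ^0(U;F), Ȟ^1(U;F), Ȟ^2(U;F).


Ȟ^0(U;F) ≅ Z/3,  Ȟ^1(U;F) ≅ 0,  Ȟ^2(U;F) ≅ Z/3

cover nerve:
  W12={t5,t7} W13={t1,t3,t7} W14={t1,t5} W23={t2,t6,t7} W24={t2,t4,t5,t6} W34={t1,t2,t6}
  W123={t7} W124={t5} W134={t1} W234={t2,t6}
C dims 4,6,4; δ0: rk_F3 3; δ1: rk_F3 3
Ȟ^0: (4−3)−0=1 ⇒ Z/3
Ȟ^1: (6−3)−3=0 ⇒ 0
Ȟ^2: (4−0)−3=1 ⇒ Z/3


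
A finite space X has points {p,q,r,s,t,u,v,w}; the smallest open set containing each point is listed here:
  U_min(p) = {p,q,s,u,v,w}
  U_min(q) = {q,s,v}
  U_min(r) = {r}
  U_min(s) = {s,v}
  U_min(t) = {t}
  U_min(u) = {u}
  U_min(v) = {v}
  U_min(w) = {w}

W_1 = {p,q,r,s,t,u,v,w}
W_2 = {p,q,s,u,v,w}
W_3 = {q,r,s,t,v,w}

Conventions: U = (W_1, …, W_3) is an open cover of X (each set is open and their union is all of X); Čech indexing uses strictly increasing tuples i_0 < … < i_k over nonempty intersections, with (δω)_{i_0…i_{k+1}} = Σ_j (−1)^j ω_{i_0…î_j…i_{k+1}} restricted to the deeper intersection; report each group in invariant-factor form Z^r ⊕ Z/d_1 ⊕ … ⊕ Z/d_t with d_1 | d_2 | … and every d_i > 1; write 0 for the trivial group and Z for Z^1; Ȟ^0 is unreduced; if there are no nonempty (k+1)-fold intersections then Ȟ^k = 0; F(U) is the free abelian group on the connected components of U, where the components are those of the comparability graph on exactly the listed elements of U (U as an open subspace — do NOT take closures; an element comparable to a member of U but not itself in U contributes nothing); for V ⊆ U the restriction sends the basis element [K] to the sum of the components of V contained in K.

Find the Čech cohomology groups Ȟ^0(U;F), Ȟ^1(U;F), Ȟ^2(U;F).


nonempty intersections:
  W12={p,q,s,u,v,w} W13={q,r,s,t,v,w} W23={q,s,v,w}
  W123={q,s,v,w}
components per intersection:
  W1: {p,q,s,u,v,w} {r} {t}
  W2: {p,q,s,u,v,w}
  W3: {q,s,v} {r} {t} {w}
  W12: {p,q,s,u,v,w}
  W13: {q,s,v} {r} {t} {w}
  W23: {q,s,v} {w}
  W123: {q,s,v} {w}
C dims 8,7,2; δ0: rk 5, SNF 1^5; δ1: rk 2, SNF 1^2
Ȟ^0: (8−5)−0=3 ⇒ Z^3
Ȟ^1: (7−2)−5=0 ⇒ 0
Ȟ^2: (2−0)−2=0 ⇒ 0

Ȟ^0(U;F) ≅ Z^3,  Ȟ^1(U;F) ≅ 0,  Ȟ^2(U;F) ≅ 0


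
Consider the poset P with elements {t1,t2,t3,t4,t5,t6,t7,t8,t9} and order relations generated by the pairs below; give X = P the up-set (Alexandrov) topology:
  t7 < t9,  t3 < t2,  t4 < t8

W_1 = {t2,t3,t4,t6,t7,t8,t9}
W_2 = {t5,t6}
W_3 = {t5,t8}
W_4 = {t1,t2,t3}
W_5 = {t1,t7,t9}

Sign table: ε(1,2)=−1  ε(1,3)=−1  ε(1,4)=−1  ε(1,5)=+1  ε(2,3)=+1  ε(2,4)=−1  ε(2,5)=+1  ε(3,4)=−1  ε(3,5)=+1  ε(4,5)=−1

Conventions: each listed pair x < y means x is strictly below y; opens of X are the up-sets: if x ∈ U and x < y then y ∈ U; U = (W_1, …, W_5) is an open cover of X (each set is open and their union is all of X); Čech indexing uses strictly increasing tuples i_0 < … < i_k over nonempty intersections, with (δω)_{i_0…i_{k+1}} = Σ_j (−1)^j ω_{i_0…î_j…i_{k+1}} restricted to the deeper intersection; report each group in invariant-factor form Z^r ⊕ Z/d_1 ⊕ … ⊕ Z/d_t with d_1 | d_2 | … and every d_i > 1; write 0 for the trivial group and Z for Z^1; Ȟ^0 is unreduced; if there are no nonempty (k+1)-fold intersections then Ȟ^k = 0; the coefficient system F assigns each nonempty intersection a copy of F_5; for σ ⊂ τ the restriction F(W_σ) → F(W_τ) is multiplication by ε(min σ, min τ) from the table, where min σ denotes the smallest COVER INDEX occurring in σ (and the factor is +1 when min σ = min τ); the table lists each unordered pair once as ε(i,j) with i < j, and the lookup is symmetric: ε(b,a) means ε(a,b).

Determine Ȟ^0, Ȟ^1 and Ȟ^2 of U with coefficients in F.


Ȟ^0 ≅ Z/5; Ȟ^1 ≅ Z/5 ⊕ Z/5; Ȟ^2 ≅ 0

nerve simplices:
  W12={t6} W13={t8} W14={t2,t3} W15={t7,t9} W23={t5} W45={t1}
C dims 5,6; δ0: rk_F5 4
degree 0: 5−4−0 = 1 → Ȟ^0 ≅ Z/5
degree 1: 6−0−4 = 2 → Ȟ^1 ≅ Z/5 ⊕ Z/5
degree 2: 0−0−0 = 0 → Ȟ^2 ≅ 0


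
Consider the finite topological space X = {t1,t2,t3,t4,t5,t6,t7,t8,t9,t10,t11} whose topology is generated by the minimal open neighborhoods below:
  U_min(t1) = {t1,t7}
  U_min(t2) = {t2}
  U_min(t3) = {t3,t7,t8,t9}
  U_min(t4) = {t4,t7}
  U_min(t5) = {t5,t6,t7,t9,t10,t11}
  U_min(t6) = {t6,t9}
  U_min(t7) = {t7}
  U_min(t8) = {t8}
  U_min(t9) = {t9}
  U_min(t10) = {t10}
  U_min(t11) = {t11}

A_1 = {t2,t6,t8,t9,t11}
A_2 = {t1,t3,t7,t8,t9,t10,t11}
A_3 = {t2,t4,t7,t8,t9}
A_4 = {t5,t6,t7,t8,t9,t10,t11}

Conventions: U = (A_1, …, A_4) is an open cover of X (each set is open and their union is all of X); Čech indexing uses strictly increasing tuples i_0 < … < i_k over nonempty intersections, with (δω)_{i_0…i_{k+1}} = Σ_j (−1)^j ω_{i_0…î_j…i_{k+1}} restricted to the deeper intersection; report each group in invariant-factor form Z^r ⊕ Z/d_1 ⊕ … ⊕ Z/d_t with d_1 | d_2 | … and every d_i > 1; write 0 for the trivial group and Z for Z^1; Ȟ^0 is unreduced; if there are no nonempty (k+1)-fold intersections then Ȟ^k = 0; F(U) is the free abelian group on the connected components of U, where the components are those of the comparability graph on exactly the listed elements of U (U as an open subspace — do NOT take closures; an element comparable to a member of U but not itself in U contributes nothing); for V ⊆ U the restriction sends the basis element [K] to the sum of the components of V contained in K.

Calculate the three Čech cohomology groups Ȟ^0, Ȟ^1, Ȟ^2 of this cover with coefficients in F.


nerve of the cover:
  A12={t8,t9,t11} A13={t2,t8,t9} A14={t6,t8,t9,t11} A23={t7,t8,t9} A24={t7,t8,t9,t10,t11} A34={t7,t8,t9}
  A123={t8,t9} A124={t8,t9,t11} A134={t8,t9} A234={t7,t8,t9}
  A1234={t8,t9}
components per intersection:
  A1: {t2} {t6,t9} {t8} {t11}
  A2: {t1,t3,t7,t8,t9} {t10} {t11}
  A3: {t2} {t4,t7} {t8} {t9}
  A4: {t5,t6,t7,t9,t10,t11} {t8}
  A12: {t8} {t9} {t11}
  A13: {t2} {t8} {t9}
  A14: {t6,t9} {t8} {t11}
  A23: {t7} {t8} {t9}
  A24: {t7} {t8} {t9} {t10} {t11}
  A34: {t7} {t8} {t9}
  A123: {t8} {t9}
  A124: {t8} {t9} {t11}
  A134: {t8} {t9}
  A234: {t7} {t8} {t9}
  A1234: {t8} {t9}
C dims 13,20,10,2; δ0: rk 11, SNF 1^11; δ1: rk 8, SNF 1^8; δ2: rk 2, SNF 1^2
Ȟ^0 = (13 − 11) − 0 = 2, so Ȟ^0 ≅ Z^2
Ȟ^1 = (20 − 8) − 11 = 1, so Ȟ^1 ≅ Z
Ȟ^2 = (10 − 2) − 8 = 0, so Ȟ^2 ≅ 0

Ȟ^0 = Z^2,  Ȟ^1 = Z,  Ȟ^2 = 0


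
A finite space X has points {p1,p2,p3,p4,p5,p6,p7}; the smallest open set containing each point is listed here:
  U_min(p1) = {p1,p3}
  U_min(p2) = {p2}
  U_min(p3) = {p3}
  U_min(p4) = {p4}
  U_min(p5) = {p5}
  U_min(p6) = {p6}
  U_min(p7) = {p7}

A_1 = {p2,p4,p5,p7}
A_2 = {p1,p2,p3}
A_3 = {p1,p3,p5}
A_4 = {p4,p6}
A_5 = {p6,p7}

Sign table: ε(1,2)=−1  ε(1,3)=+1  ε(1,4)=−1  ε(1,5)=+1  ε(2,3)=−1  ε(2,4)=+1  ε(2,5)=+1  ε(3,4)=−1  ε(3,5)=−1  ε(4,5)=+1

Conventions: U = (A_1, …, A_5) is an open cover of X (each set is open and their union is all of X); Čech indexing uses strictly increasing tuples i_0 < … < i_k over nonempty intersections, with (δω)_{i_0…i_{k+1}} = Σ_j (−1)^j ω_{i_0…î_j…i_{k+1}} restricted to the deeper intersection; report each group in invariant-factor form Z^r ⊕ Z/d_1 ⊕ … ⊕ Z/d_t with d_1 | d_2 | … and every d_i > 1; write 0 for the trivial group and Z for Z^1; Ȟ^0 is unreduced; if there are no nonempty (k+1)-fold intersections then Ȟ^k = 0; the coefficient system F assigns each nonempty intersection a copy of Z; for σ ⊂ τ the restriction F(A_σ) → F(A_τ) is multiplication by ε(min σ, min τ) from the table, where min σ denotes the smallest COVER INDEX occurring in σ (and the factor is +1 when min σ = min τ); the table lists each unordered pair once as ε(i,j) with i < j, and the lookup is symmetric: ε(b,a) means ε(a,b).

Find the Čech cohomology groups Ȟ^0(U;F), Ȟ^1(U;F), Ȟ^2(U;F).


nonempty intersections:
  A12={p2} A13={p5} A14={p4} A15={p7} A23={p1,p3} A45={p6}
C dims 5,6; δ0: rk 5, SNF 1^4·2
Ȟ^0: (5−5)−0=0 ⇒ 0
Ȟ^1: (6−0)−5=1 plus torsion [2] ⇒ Z ⊕ Z/2
Ȟ^2: (0−0)−0=0 ⇒ 0

Ȟ^0 = 0; Ȟ^1 = Z ⊕ Z/2; Ȟ^2 = 0


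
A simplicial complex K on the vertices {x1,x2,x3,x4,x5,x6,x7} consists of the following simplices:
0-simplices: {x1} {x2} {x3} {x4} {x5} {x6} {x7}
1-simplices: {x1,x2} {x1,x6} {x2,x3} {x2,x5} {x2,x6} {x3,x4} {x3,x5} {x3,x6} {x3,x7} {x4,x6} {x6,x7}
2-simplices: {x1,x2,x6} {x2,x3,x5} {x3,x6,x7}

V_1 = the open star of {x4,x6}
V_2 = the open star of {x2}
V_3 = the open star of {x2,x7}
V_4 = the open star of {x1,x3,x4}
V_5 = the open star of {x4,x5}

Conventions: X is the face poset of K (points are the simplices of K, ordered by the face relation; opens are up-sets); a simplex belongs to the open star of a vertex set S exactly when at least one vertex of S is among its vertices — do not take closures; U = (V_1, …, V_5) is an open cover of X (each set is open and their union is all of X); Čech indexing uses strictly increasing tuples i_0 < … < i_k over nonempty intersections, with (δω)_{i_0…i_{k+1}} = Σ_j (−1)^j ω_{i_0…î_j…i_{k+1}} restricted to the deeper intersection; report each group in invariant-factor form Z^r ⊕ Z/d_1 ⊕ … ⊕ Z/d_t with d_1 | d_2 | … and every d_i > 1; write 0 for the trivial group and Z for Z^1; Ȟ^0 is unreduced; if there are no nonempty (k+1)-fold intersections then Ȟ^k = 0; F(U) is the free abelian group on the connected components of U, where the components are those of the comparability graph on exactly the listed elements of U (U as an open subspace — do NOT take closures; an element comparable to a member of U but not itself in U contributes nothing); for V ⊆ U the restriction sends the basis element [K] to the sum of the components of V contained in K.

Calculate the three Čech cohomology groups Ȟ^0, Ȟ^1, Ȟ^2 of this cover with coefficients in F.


nonempty overlaps:
  V1={{x4},{x6},{x1,x6},{x2,x6},{x3,x4},{x3,x6},{x4,x6},{x6,x7},{x1,x2,x6},{x3,x6,x7}} V2={{x2},{x1,x2},{x2,x3},{x2,x5},{x2,x6},{x1,x2,x6},{x2,x3,x5}} V3={{x2},{x7},{x1,x2},{x2,x3},{x2,x5},{x2,x6},{x3,x7},{x6,x7},{x1,x2,x6},{x2,x3,x5},{x3,x6,x7}} V4={{x1},{x3},{x4},{x1,x2},{x1,x6},{x2,x3},{x3,x4},{x3,x5},{x3,x6},{x3,x7},{x4,x6},{x1,x2,x6},{x2,x3,x5},{x3,x6,x7}} V5={{x4},{x5},{x2,x5},{x3,x4},{x3,x5},{x4,x6},{x2,x3,x5}}
  V12={{x2,x6},{x1,x2,x6}} V13={{x2,x6},{x6,x7},{x1,x2,x6},{x3,x6,x7}} V14={{x4},{x1,x6},{x3,x4},{x3,x6},{x4,x6},{x1,x2,x6},{x3,x6,x7}} V15={{x4},{x3,x4},{x4,x6}} V23={{x2},{x1,x2},{x2,x3},{x2,x5},{x2,x6},{x1,x2,x6},{x2,x3,x5}} V24={{x1,x2},{x2,x3},{x1,x2,x6},{x2,x3,x5}} V25={{x2,x5},{x2,x3,x5}} V34={{x1,x2},{x2,x3},{x3,x7},{x1,x2,x6},{x2,x3,x5},{x3,x6,x7}} V35={{x2,x5},{x2,x3,x5}} V45={{x4},{x3,x4},{x3,x5},{x4,x6},{x2,x3,x5}}
  V123={{x2,x6},{x1,x2,x6}} V124={{x1,x2,x6}} V134={{x1,x2,x6},{x3,x6,x7}} V145={{x4},{x3,x4},{x4,x6}} V234={{x1,x2},{x2,x3},{x1,x2,x6},{x2,x3,x5}} V235={{x2,x5},{x2,x3,x5}} V245={{x2,x3,x5}} V345={{x2,x3,x5}}
  V1234={{x1,x2,x6}} V2345={{x2,x3,x5}}
components per intersection:
  V1: {{x4},{x6},{x1,x6},{x2,x6},{x3,x4},{x3,x6},{x4,x6},{x6,x7},{x1,x2,x6},{x3,x6,x7}}
  V2: {{x2},{x1,x2},{x2,x3},{x2,x5},{x2,x6},{x1,x2,x6},{x2,x3,x5}}
  V3: {{x2},{x1,x2},{x2,x3},{x2,x5},{x2,x6},{x1,x2,x6},{x2,x3,x5}} {{x7},{x3,x7},{x6,x7},{x3,x6,x7}}
  V4: {{x1},{x1,x2},{x1,x6},{x1,x2,x6}} {{x3},{x4},{x2,x3},{x3,x4},{x3,x5},{x3,x6},{x3,x7},{x4,x6},{x2,x3,x5},{x3,x6,x7}}
  V5: {{x4},{x3,x4},{x4,x6}} {{x5},{x2,x5},{x3,x5},{x2,x3,x5}}
  V12: {{x2,x6},{x1,x2,x6}}
  V13: {{x2,x6},{x1,x2,x6}} {{x6,x7},{x3,x6,x7}}
  V14: {{x4},{x3,x4},{x4,x6}} {{x1,x6},{x1,x2,x6}} {{x3,x6},{x3,x6,x7}}
  V15: {{x4},{x3,x4},{x4,x6}}
  V23: {{x2},{x1,x2},{x2,x3},{x2,x5},{x2,x6},{x1,x2,x6},{x2,x3,x5}}
  V24: {{x1,x2},{x1,x2,x6}} {{x2,x3},{x2,x3,x5}}
  V25: {{x2,x5},{x2,x3,x5}}
  V34: {{x1,x2},{x1,x2,x6}} {{x2,x3},{x2,x3,x5}} {{x3,x7},{x3,x6,x7}}
  V35: {{x2,x5},{x2,x3,x5}}
  V45: {{x4},{x3,x4},{x4,x6}} {{x3,x5},{x2,x3,x5}}
  V123: {{x2,x6},{x1,x2,x6}}
  V124: {{x1,x2,x6}}
  V134: {{x1,x2,x6}} {{x3,x6,x7}}
  V145: {{x4},{x3,x4},{x4,x6}}
  V234: {{x1,x2},{x1,x2,x6}} {{x2,x3},{x2,x3,x5}}
  V235: {{x2,x5},{x2,x3,x5}}
  V245: {{x2,x3,x5}}
  V345: {{x2,x3,x5}}
  V1234: {{x1,x2,x6}}
  V2345: {{x2,x3,x5}}
C dims 8,17,10,2; δ0: rk 7, SNF 1^7; δ1: rk 8, SNF 1^8; δ2: rk 2, SNF 1^2
degree 0: 8−7−0 = 1 → Ȟ^0 ≅ Z
degree 1: 17−8−7 = 2 → Ȟ^1 ≅ Z^2
degree 2: 10−2−8 = 0 → Ȟ^2 ≅ 0

Ȟ^0 ≅ Z,  Ȟ^1 ≅ Z^2,  Ȟ^2 ≅ 0


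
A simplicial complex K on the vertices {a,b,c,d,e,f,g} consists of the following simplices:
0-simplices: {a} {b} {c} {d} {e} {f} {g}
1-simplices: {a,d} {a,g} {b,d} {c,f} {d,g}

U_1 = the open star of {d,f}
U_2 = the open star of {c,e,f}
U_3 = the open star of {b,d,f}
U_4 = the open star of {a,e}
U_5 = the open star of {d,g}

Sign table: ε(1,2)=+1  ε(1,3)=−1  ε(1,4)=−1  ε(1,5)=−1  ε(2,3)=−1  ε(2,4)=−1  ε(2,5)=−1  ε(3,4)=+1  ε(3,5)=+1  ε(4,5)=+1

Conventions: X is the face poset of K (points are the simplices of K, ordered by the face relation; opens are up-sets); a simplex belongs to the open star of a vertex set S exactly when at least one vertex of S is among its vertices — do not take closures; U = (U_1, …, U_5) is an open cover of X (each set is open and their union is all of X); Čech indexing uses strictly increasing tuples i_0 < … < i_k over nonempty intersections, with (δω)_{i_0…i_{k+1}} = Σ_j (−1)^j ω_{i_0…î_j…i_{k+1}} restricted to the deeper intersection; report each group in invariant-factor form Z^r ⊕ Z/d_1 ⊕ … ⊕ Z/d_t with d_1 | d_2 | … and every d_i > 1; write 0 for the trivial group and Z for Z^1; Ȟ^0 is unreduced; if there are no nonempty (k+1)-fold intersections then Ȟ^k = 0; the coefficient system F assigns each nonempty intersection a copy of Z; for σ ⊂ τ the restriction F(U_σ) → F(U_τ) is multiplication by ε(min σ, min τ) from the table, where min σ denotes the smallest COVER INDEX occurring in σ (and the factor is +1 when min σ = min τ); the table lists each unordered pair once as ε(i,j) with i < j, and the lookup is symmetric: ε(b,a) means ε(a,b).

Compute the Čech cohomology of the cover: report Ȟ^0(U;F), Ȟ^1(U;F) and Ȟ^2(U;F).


nonempty intersections:
  U1={{d},{f},{a,d},{b,d},{c,f},{d,g}} U2={{c},{e},{f},{c,f}} U3={{b},{d},{f},{a,d},{b,d},{c,f},{d,g}} U4={{a},{e},{a,d},{a,g}} U5={{d},{g},{a,d},{a,g},{b,d},{d,g}}
  U12={{f},{c,f}} U13={{d},{f},{a,d},{b,d},{c,f},{d,g}} U14={{a,d}} U15={{d},{a,d},{b,d},{d,g}} U23={{f},{c,f}} U24={{e}} U34={{a,d}} U35={{d},{a,d},{b,d},{d,g}} U45={{a,d},{a,g}}
  U123={{f},{c,f}} U134={{a,d}} U135={{d},{a,d},{b,d},{d,g}} U145={{a,d}} U345={{a,d}}
  U1345={{a,d}}
C dims 5,9,5,1; δ0: rk 4, SNF 1^4; δ1: rk 4, SNF 1^4; δ2: rk 1, SNF 1^1
Ȟ^0: (5−4)−0=1 ⇒ Z
Ȟ^1: (9−4)−4=1 ⇒ Z
Ȟ^2: (5−1)−4=0 ⇒ 0

Ȟ^0 = Z; Ȟ^1 = Z; Ȟ^2 = 0


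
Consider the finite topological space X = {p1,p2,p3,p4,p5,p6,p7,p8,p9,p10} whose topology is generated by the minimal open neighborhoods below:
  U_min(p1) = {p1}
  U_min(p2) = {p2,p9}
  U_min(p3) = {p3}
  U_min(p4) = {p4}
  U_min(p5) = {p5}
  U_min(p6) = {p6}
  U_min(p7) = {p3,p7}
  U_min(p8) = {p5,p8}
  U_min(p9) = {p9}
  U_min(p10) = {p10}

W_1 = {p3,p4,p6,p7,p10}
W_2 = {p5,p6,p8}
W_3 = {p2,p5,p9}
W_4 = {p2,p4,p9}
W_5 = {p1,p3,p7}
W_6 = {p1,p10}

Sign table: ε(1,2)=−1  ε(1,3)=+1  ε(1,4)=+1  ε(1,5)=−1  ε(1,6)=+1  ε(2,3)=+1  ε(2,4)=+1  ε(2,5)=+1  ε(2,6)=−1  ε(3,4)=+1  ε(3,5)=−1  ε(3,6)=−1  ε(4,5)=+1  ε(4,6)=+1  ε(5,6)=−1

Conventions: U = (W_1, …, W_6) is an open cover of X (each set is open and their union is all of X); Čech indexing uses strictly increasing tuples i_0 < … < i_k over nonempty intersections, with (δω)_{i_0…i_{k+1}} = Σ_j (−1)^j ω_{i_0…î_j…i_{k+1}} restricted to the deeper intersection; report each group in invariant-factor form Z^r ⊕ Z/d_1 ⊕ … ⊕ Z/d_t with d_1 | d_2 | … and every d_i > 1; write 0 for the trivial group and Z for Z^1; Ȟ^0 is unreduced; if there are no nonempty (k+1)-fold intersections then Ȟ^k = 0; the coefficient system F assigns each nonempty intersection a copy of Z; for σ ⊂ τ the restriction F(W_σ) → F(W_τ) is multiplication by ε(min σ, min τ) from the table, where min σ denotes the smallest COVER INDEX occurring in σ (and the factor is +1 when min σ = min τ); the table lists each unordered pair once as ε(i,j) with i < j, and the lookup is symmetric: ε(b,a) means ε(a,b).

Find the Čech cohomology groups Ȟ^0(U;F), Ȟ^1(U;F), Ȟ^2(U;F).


nonempty intersections:
  W12={p6} W14={p4} W15={p3,p7} W16={p10} W23={p5} W34={p2,p9} W56={p1}
C dims 6,7; δ0: rk 6, SNF 1^5·2
Ȟ^0: (6−6)−0=0 ⇒ 0
Ȟ^1: (7−0)−6=1 plus torsion [2] ⇒ Z ⊕ Z/2
Ȟ^2: (0−0)−0=0 ⇒ 0

Ȟ^0 ≅ 0; Ȟ^1 ≅ Z ⊕ Z/2; Ȟ^2 ≅ 0


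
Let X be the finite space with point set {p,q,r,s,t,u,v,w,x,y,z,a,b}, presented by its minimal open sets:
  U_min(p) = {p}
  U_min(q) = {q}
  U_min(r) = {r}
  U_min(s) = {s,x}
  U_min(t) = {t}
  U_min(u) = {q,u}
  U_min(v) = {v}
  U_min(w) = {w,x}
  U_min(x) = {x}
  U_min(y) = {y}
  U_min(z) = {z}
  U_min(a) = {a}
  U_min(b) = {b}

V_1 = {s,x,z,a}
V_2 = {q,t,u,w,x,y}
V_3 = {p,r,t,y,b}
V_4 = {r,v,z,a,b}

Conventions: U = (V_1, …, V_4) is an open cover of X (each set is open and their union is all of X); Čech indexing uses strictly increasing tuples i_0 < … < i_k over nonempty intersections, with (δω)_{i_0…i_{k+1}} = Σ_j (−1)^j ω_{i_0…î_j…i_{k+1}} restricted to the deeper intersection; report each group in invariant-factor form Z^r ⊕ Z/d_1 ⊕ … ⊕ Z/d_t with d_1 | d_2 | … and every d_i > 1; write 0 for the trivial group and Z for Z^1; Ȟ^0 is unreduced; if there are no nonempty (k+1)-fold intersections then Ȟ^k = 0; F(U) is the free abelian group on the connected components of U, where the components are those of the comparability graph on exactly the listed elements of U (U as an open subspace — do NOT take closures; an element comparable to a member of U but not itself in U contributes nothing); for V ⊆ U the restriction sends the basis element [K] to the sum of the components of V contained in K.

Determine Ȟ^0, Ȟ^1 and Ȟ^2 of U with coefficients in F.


Ȟ^0 ≅ Z^10; Ȟ^1 ≅ 0; Ȟ^2 ≅ 0

nonempty intersections:
  V12={x} V14={z,a} V23={t,y} V34={r,b}
components per intersection:
  V1: {s,x} {z} {a}
  V2: {q,u} {t} {w,x} {y}
  V3: {p} {r} {t} {y} {b}
  V4: {r} {v} {z} {a} {b}
  V12: {x}
  V14: {z} {a}
  V23: {t} {y}
  V34: {r} {b}
C dims 17,7; δ0: rk 7, SNF 1^7
Ȟ^0: (17−7)−0=10 ⇒ Z^10
Ȟ^1: (7−0)−7=0 ⇒ 0
Ȟ^2: (0−0)−0=0 ⇒ 0


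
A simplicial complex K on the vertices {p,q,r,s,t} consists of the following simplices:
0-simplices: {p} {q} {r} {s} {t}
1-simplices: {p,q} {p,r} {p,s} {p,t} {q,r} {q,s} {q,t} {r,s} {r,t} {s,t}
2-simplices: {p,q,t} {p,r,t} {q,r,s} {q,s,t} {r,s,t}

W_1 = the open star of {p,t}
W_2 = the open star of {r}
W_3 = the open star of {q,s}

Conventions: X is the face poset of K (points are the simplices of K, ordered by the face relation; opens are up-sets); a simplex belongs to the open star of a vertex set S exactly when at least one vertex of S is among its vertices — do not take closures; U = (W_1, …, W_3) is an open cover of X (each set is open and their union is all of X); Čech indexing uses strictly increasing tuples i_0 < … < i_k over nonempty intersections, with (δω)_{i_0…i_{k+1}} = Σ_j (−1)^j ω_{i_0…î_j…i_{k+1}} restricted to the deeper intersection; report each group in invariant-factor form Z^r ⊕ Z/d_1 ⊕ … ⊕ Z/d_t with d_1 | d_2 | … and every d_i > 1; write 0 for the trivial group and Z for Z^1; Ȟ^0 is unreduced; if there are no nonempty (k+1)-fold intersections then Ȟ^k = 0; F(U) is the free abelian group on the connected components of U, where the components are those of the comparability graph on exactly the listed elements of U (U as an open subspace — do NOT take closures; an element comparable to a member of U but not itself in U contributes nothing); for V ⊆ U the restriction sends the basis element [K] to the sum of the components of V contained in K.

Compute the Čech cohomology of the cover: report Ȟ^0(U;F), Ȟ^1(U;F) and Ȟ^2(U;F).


nonempty intersections:
  W1={{p},{t},{p,q},{p,r},{p,s},{p,t},{q,t},{r,t},{s,t},{p,q,t},{p,r,t},{q,s,t},{r,s,t}} W2={{r},{p,r},{q,r},{r,s},{r,t},{p,r,t},{q,r,s},{r,s,t}} W3={{q},{s},{p,q},{p,s},{q,r},{q,s},{q,t},{r,s},{s,t},{p,q,t},{q,r,s},{q,s,t},{r,s,t}}
  W12={{p,r},{r,t},{p,r,t},{r,s,t}} W13={{p,q},{p,s},{q,t},{s,t},{p,q,t},{q,s,t},{r,s,t}} W23={{q,r},{r,s},{q,r,s},{r,s,t}}
  W123={{r,s,t}}
components per intersection:
  W1: {{p},{t},{p,q},{p,r},{p,s},{p,t},{q,t},{r,t},{s,t},{p,q,t},{p,r,t},{q,s,t},{r,s,t}}
  W2: {{r},{p,r},{q,r},{r,s},{r,t},{p,r,t},{q,r,s},{r,s,t}}
  W3: {{q},{s},{p,q},{p,s},{q,r},{q,s},{q,t},{r,s},{s,t},{p,q,t},{q,r,s},{q,s,t},{r,s,t}}
  W12: {{p,r},{r,t},{p,r,t},{r,s,t}}
  W13: {{p,q},{q,t},{s,t},{p,q,t},{q,s,t},{r,s,t}} {{p,s}}
  W23: {{q,r},{r,s},{q,r,s},{r,s,t}}
  W123: {{r,s,t}}
C dims 3,4,1; δ0: rk 2, SNF 1^2; δ1: rk 1, SNF 1^1
Ȟ^0: (3−2)−0=1 ⇒ Z
Ȟ^1: (4−1)−2=1 ⇒ Z
Ȟ^2: (1−0)−1=0 ⇒ 0

Ȟ^0(U;F) ≅ Z; Ȟ^1(U;F) ≅ Z; Ȟ^2(U;F) ≅ 0


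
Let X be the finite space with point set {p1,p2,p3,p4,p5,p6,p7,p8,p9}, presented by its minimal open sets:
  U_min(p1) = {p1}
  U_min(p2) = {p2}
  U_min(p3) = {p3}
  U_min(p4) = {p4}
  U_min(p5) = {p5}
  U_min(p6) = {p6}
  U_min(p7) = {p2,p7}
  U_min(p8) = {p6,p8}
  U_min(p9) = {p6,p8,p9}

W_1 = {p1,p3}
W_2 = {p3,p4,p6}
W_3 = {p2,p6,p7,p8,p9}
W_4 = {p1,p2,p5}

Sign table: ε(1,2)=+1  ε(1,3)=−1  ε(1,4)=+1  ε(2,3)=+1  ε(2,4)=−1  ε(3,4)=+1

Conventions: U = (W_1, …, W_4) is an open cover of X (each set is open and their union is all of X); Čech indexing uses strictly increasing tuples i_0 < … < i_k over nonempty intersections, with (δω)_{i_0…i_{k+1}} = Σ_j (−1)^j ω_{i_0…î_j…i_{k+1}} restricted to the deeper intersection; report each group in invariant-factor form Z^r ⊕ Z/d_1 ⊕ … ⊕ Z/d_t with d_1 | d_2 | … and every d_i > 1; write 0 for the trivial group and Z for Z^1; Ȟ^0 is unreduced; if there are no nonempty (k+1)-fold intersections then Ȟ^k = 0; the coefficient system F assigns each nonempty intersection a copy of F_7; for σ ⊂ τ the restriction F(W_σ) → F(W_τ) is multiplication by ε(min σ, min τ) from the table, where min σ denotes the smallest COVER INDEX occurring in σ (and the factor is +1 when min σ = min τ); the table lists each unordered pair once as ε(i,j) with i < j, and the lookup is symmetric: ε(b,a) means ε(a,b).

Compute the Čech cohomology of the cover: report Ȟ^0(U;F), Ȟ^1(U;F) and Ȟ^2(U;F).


Ȟ^0 ≅ Z/7, Ȟ^1 ≅ Z/7, Ȟ^2 ≅ 0

nonempty overlaps:
  W12={p3} W14={p1} W23={p6} W34={p2}
C dims 4,4; δ0: rk_F7 3
degree 0: 4−3−0 = 1 → Ȟ^0 ≅ Z/7
degree 1: 4−0−3 = 1 → Ȟ^1 ≅ Z/7
degree 2: 0−0−0 = 0 → Ȟ^2 ≅ 0


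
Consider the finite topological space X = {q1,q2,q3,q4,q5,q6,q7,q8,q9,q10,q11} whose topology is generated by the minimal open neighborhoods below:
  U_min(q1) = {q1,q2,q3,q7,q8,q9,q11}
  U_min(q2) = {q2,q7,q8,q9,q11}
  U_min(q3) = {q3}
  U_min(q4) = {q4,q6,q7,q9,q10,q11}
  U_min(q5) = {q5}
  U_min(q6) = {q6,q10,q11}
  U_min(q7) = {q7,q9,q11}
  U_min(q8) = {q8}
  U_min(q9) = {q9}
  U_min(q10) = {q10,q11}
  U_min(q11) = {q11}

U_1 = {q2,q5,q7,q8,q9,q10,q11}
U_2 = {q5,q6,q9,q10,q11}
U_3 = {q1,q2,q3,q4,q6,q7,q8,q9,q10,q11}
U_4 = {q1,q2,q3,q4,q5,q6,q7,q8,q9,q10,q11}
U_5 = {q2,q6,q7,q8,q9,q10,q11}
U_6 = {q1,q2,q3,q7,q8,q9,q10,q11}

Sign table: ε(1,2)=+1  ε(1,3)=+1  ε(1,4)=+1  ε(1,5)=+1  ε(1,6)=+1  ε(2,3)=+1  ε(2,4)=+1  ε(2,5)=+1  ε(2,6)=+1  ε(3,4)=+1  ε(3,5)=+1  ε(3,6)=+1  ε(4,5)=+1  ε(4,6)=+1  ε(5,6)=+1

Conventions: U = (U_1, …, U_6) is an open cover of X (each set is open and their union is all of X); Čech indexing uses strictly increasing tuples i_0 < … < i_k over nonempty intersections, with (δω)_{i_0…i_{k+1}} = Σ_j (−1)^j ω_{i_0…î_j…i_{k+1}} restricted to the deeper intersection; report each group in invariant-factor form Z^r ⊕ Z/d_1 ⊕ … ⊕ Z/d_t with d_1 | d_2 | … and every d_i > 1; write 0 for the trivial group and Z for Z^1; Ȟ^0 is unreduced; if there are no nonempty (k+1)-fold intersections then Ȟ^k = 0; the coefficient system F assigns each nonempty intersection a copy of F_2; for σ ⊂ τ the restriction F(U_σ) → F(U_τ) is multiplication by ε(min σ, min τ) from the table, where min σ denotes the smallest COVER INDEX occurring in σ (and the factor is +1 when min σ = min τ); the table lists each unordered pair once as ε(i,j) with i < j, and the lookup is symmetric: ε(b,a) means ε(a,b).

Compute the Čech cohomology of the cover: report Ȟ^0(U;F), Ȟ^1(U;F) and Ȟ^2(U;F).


intersection data:
  U12={q5,q9,q10,q11} U13={q2,q7,q8,q9,q10,q11} U14={q2,q5,q7,q8,q9,q10,q11} U15={q2,q7,q8,q9,q10,q11} U16={q2,q7,q8,q9,q10,q11} U23={q6,q9,q10,q11} U24={q5,q6,q9,q10,q11} U25={q6,q9,q10,q11} U26={q9,q10,q11} U34={q1,q2,q3,q4,q6,q7,q8,q9,q10,q11} U35={q2,q6,q7,q8,q9,q10,q11} U36={q1,q2,q3,q7,q8,q9,q10,q11} U45={q2,q6,q7,q8,q9,q10,q11} U46={q1,q2,q3,q7,q8,q9,q10,q11} U56={q2,q7,q8,q9,q10,q11}
  U123={q9,q10,q11} U124={q5,q9,q10,q11} U125={q9,q10,q11} U126={q9,q10,q11} U134={q2,q7,q8,q9,q10,q11} U135={q2,q7,q8,q9,q10,q11} U136={q2,q7,q8,q9,q10,q11} U145={q2,q7,q8,q9,q10,q11} U146={q2,q7,q8,q9,q10,q11} U156={q2,q7,q8,q9,q10,q11} U234={q6,q9,q10,q11} U235={q6,q9,q10,q11} U236={q9,q10,q11} U245={q6,q9,q10,q11} U246={q9,q10,q11} U256={q9,q10,q11} U345={q2,q6,q7,q8,q9,q10,q11} U346={q1,q2,q3,q7,q8,q9,q10,q11} U356={q2,q7,q8,q9,q10,q11} U456={q2,q7,q8,q9,q10,q11}
  U1234={q9,q10,q11} U1235={q9,q10,q11} U1236={q9,q10,q11} U1245={q9,q10,q11} U1246={q9,q10,q11} U1256={q9,q10,q11} U1345={q2,q7,q8,q9,q10,q11} U1346={q2,q7,q8,q9,q10,q11} U1356={q2,q7,q8,q9,q10,q11} U1456={q2,q7,q8,q9,q10,q11} U2345={q6,q9,q10,q11} U2346={q9,q10,q11} U2356={q9,q10,q11} U2456={q9,q10,q11} U3456={q2,q7,q8,q9,q10,q11}
  U12345={q9,q10,q11} U12346={q9,q10,q11} U12356={q9,q10,q11} U12456={q9,q10,q11} U13456={q2,q7,q8,q9,q10,q11} U23456={q9,q10,q11}
  U123456={q9,q10,q11}
C dims 6,15,20,15; δ0: rk_F2 5; δ1: rk_F2 10; δ2: rk_F2 10
Ȟ^0 = (6 − 5) − 0 = 1, so Ȟ^0 ≅ Z/2
Ȟ^1 = (15 − 10) − 5 = 0, so Ȟ^1 ≅ 0
Ȟ^2 = (20 − 10) − 10 = 0, so Ȟ^2 ≅ 0

Ȟ^0 ≅ Z/2; Ȟ^1 ≅ 0; Ȟ^2 ≅ 0


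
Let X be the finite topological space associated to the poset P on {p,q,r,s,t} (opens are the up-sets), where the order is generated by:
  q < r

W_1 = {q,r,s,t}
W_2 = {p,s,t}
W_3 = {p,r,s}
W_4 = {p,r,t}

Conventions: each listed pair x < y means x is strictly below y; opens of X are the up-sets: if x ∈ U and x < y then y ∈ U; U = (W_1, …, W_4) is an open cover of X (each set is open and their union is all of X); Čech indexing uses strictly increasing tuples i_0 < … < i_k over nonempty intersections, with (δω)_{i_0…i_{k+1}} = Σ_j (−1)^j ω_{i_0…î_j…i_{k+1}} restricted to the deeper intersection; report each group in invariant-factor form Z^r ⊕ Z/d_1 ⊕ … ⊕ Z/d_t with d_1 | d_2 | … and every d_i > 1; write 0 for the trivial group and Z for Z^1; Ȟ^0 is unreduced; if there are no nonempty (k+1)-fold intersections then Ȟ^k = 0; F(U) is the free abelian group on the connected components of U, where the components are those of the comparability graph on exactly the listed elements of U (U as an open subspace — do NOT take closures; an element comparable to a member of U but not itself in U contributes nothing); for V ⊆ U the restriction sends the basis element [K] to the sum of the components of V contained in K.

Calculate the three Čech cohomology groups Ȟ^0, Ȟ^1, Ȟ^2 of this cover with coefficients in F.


Ȟ^0 ≅ Z^4; Ȟ^1 ≅ 0; Ȟ^2 ≅ 0

nerve simplices:
  W12={s,t} W13={r,s} W14={r,t} W23={p,s} W24={p,t} W34={p,r}
  W123={s} W124={t} W134={r} W234={p}
components per intersection:
  W1: {q,r} {s} {t}
  W2: {p} {s} {t}
  W3: {p} {r} {s}
  W4: {p} {r} {t}
  W12: {s} {t}
  W13: {r} {s}
  W14: {r} {t}
  W23: {p} {s}
  W24: {p} {t}
  W34: {p} {r}
  W123: {s}
  W124: {t}
  W134: {r}
  W234: {p}
C dims 12,12,4; δ0: rk 8, SNF 1^8; δ1: rk 4, SNF 1^4
degree 0: 12−8−0 = 4 → Ȟ^0 ≅ Z^4
degree 1: 12−4−8 = 0 → Ȟ^1 ≅ 0
degree 2: 4−0−4 = 0 → Ȟ^2 ≅ 0


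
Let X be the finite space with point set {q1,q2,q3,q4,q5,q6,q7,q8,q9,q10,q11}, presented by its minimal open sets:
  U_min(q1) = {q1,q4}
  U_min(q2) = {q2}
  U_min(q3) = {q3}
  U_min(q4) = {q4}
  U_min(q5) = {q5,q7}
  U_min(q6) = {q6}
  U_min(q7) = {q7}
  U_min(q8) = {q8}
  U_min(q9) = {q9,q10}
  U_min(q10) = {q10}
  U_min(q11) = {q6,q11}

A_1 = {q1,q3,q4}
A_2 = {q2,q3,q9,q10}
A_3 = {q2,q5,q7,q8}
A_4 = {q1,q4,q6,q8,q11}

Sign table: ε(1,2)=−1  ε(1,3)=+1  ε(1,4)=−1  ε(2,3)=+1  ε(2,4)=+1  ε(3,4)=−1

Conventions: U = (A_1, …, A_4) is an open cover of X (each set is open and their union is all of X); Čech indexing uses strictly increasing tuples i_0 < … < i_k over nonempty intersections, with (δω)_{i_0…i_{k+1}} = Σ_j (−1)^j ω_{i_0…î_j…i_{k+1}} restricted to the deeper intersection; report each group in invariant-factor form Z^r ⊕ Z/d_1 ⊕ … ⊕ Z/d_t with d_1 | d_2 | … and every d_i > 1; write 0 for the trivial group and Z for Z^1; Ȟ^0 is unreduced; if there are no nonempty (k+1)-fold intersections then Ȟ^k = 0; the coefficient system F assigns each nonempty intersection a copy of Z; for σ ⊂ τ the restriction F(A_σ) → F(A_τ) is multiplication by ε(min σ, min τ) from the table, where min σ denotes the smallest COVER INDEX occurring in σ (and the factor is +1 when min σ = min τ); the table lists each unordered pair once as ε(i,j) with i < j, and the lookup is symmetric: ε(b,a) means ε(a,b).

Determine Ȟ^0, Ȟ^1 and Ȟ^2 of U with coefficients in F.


nonempty overlaps:
  A12={q3} A14={q1,q4} A23={q2} A34={q8}
C dims 4,4; δ0: rk 4, SNF 1^3·2
degree 0: 4−4−0 = 0 → Ȟ^0 ≅ 0
degree 1: 4−0−4 = 0 plus torsion [2] → Ȟ^1 ≅ Z/2
degree 2: 0−0−0 = 0 → Ȟ^2 ≅ 0

Ȟ^0 ≅ 0,  Ȟ^1 ≅ Z/2,  Ȟ^2 ≅ 0


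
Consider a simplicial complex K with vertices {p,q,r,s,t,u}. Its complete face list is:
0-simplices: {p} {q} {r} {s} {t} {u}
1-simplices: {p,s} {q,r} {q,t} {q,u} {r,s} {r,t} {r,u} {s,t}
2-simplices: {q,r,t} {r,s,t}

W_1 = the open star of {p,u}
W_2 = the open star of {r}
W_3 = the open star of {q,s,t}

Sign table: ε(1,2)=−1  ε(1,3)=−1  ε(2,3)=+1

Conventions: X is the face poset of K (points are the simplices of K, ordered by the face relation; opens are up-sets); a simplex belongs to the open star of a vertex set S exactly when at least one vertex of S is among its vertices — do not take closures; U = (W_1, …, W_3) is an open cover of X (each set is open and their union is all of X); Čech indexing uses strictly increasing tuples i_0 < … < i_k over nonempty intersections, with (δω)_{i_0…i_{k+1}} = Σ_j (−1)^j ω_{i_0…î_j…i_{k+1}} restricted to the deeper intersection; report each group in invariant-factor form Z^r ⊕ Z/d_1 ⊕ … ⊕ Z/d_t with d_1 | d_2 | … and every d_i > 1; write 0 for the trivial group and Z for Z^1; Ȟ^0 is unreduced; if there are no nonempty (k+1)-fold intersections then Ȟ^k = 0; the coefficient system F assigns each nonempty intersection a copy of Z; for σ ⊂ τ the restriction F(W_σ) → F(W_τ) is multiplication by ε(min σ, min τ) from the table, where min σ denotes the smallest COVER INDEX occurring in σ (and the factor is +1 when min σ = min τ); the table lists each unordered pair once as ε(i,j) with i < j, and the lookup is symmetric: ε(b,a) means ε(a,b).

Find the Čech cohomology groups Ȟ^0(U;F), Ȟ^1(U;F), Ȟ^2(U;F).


Ȟ^0 = Z; Ȟ^1 = Z; Ȟ^2 = 0

nonempty overlaps:
  W1={{p},{u},{p,s},{q,u},{r,u}} W2={{r},{q,r},{r,s},{r,t},{r,u},{q,r,t},{r,s,t}} W3={{q},{s},{t},{p,s},{q,r},{q,t},{q,u},{r,s},{r,t},{s,t},{q,r,t},{r,s,t}}
  W12={{r,u}} W13={{p,s},{q,u}} W23={{q,r},{r,s},{r,t},{q,r,t},{r,s,t}}
C dims 3,3; δ0: rk 2, SNF 1^2
degree 0: 3−2−0 = 1 → Ȟ^0 ≅ Z
degree 1: 3−0−2 = 1 → Ȟ^1 ≅ Z
degree 2: 0−0−0 = 0 → Ȟ^2 ≅ 0


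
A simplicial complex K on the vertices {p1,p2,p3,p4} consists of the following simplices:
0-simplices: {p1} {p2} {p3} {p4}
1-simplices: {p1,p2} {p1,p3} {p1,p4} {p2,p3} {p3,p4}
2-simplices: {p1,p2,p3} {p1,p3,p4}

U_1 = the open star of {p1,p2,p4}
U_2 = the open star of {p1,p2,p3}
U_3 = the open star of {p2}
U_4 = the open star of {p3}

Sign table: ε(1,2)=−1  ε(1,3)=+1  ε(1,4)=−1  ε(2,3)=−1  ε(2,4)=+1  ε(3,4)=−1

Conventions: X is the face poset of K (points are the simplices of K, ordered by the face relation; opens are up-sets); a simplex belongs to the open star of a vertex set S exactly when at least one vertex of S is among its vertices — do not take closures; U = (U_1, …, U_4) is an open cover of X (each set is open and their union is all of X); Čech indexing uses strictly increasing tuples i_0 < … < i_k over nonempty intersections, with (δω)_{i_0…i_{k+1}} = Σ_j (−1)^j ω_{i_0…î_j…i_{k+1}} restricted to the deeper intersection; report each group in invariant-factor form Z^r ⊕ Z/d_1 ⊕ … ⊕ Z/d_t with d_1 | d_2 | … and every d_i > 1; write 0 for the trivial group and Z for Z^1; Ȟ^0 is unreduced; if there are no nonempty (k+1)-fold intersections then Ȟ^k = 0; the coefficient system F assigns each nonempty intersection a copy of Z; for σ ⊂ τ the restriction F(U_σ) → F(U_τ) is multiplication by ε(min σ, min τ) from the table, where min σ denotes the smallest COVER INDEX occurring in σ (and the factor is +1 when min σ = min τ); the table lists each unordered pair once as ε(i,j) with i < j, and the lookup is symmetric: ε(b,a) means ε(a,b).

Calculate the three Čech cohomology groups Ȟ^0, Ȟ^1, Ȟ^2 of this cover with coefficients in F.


Ȟ^0 ≅ Z; Ȟ^1 ≅ 0; Ȟ^2 ≅ 0

nerve of the cover:
  U1={{p1},{p2},{p4},{p1,p2},{p1,p3},{p1,p4},{p2,p3},{p3,p4},{p1,p2,p3},{p1,p3,p4}} U2={{p1},{p2},{p3},{p1,p2},{p1,p3},{p1,p4},{p2,p3},{p3,p4},{p1,p2,p3},{p1,p3,p4}} U3={{p2},{p1,p2},{p2,p3},{p1,p2,p3}} U4={{p3},{p1,p3},{p2,p3},{p3,p4},{p1,p2,p3},{p1,p3,p4}}
  U12={{p1},{p2},{p1,p2},{p1,p3},{p1,p4},{p2,p3},{p3,p4},{p1,p2,p3},{p1,p3,p4}} U13={{p2},{p1,p2},{p2,p3},{p1,p2,p3}} U14={{p1,p3},{p2,p3},{p3,p4},{p1,p2,p3},{p1,p3,p4}} U23={{p2},{p1,p2},{p2,p3},{p1,p2,p3}} U24={{p3},{p1,p3},{p2,p3},{p3,p4},{p1,p2,p3},{p1,p3,p4}} U34={{p2,p3},{p1,p2,p3}}
  U123={{p2},{p1,p2},{p2,p3},{p1,p2,p3}} U124={{p1,p3},{p2,p3},{p3,p4},{p1,p2,p3},{p1,p3,p4}} U134={{p2,p3},{p1,p2,p3}} U234={{p2,p3},{p1,p2,p3}}
  U1234={{p2,p3},{p1,p2,p3}}
C dims 4,6,4,1; δ0: rk 3, SNF 1^3; δ1: rk 3, SNF 1^3; δ2: rk 1, SNF 1^1
Ȟ^0 = (4 − 3) − 0 = 1, so Ȟ^0 ≅ Z
Ȟ^1 = (6 − 3) − 3 = 0, so Ȟ^1 ≅ 0
Ȟ^2 = (4 − 1) − 3 = 0, so Ȟ^2 ≅ 0


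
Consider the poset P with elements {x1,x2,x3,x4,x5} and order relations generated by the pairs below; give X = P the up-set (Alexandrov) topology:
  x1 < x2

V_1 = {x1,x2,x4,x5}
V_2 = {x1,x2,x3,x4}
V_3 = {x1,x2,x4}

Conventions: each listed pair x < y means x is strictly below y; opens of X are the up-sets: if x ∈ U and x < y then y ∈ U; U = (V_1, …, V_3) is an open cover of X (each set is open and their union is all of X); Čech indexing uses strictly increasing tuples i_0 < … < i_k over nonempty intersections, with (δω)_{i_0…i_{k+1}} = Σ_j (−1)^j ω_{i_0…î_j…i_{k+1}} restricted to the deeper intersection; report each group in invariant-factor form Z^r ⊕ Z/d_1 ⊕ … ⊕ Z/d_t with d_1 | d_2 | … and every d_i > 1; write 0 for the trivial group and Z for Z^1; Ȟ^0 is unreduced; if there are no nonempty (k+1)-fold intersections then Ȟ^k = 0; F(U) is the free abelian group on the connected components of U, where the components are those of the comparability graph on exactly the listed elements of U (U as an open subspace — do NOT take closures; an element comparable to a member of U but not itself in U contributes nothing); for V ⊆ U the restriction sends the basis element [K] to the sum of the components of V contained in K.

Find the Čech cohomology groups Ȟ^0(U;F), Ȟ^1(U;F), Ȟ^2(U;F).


Ȟ^0(U;F) ≅ Z^4, Ȟ^1(U;F) ≅ 0, Ȟ^2(U;F) ≅ 0

nerve of the cover:
  V12={x1,x2,x4} V13={x1,x2,x4} V23={x1,x2,x4}
  V123={x1,x2,x4}
components per intersection:
  V1: {x1,x2} {x4} {x5}
  V2: {x1,x2} {x3} {x4}
  V3: {x1,x2} {x4}
  V12: {x1,x2} {x4}
  V13: {x1,x2} {x4}
  V23: {x1,x2} {x4}
  V123: {x1,x2} {x4}
C dims 8,6,2; δ0: rk 4, SNF 1^4; δ1: rk 2, SNF 1^2
Ȟ^0 = (8 − 4) − 0 = 4, so Ȟ^0 ≅ Z^4
Ȟ^1 = (6 − 2) − 4 = 0, so Ȟ^1 ≅ 0
Ȟ^2 = (2 − 0) − 2 = 0, so Ȟ^2 ≅ 0
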